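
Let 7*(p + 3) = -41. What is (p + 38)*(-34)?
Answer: -6936/7 ≈ -990.86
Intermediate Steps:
p = -62/7 (p = -3 + (⅐)*(-41) = -3 - 41/7 = -62/7 ≈ -8.8571)
(p + 38)*(-34) = (-62/7 + 38)*(-34) = (204/7)*(-34) = -6936/7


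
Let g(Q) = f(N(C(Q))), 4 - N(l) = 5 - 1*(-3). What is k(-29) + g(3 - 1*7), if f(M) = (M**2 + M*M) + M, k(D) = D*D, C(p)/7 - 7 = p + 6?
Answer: 869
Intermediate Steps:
C(p) = 91 + 7*p (C(p) = 49 + 7*(p + 6) = 49 + 7*(6 + p) = 49 + (42 + 7*p) = 91 + 7*p)
k(D) = D**2
N(l) = -4 (N(l) = 4 - (5 - 1*(-3)) = 4 - (5 + 3) = 4 - 1*8 = 4 - 8 = -4)
f(M) = M + 2*M**2 (f(M) = (M**2 + M**2) + M = 2*M**2 + M = M + 2*M**2)
g(Q) = 28 (g(Q) = -4*(1 + 2*(-4)) = -4*(1 - 8) = -4*(-7) = 28)
k(-29) + g(3 - 1*7) = (-29)**2 + 28 = 841 + 28 = 869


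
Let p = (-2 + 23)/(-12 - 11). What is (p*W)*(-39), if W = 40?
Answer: 32760/23 ≈ 1424.3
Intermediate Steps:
p = -21/23 (p = 21/(-23) = 21*(-1/23) = -21/23 ≈ -0.91304)
(p*W)*(-39) = -21/23*40*(-39) = -840/23*(-39) = 32760/23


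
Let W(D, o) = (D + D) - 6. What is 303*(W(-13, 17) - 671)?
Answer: -213009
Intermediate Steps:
W(D, o) = -6 + 2*D (W(D, o) = 2*D - 6 = -6 + 2*D)
303*(W(-13, 17) - 671) = 303*((-6 + 2*(-13)) - 671) = 303*((-6 - 26) - 671) = 303*(-32 - 671) = 303*(-703) = -213009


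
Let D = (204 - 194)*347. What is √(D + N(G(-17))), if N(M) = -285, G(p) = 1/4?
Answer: 7*√65 ≈ 56.436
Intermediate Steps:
G(p) = ¼
D = 3470 (D = 10*347 = 3470)
√(D + N(G(-17))) = √(3470 - 285) = √3185 = 7*√65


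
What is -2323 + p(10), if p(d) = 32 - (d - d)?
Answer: -2291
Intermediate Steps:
p(d) = 32 (p(d) = 32 - 1*0 = 32 + 0 = 32)
-2323 + p(10) = -2323 + 32 = -2291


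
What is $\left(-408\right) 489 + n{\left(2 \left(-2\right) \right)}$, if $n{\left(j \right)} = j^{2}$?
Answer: $-199496$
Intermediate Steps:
$\left(-408\right) 489 + n{\left(2 \left(-2\right) \right)} = \left(-408\right) 489 + \left(2 \left(-2\right)\right)^{2} = -199512 + \left(-4\right)^{2} = -199512 + 16 = -199496$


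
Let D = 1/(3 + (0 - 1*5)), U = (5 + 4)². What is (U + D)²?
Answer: 25921/4 ≈ 6480.3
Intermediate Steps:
U = 81 (U = 9² = 81)
D = -½ (D = 1/(3 + (0 - 5)) = 1/(3 - 5) = 1/(-2) = -½ ≈ -0.50000)
(U + D)² = (81 - ½)² = (161/2)² = 25921/4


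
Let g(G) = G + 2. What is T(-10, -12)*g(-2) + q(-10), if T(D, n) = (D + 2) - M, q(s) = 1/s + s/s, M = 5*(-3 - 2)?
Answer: 9/10 ≈ 0.90000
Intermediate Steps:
g(G) = 2 + G
M = -25 (M = 5*(-5) = -25)
q(s) = 1 + 1/s (q(s) = 1/s + 1 = 1 + 1/s)
T(D, n) = 27 + D (T(D, n) = (D + 2) - 1*(-25) = (2 + D) + 25 = 27 + D)
T(-10, -12)*g(-2) + q(-10) = (27 - 10)*(2 - 2) + (1 - 10)/(-10) = 17*0 - ⅒*(-9) = 0 + 9/10 = 9/10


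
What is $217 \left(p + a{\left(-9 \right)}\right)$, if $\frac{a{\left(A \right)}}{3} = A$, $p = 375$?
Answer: $75516$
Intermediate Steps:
$a{\left(A \right)} = 3 A$
$217 \left(p + a{\left(-9 \right)}\right) = 217 \left(375 + 3 \left(-9\right)\right) = 217 \left(375 - 27\right) = 217 \cdot 348 = 75516$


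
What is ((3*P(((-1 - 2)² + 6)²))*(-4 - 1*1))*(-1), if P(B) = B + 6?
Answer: 3465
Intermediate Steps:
P(B) = 6 + B
((3*P(((-1 - 2)² + 6)²))*(-4 - 1*1))*(-1) = ((3*(6 + ((-1 - 2)² + 6)²))*(-4 - 1*1))*(-1) = ((3*(6 + ((-3)² + 6)²))*(-4 - 1))*(-1) = ((3*(6 + (9 + 6)²))*(-5))*(-1) = ((3*(6 + 15²))*(-5))*(-1) = ((3*(6 + 225))*(-5))*(-1) = ((3*231)*(-5))*(-1) = (693*(-5))*(-1) = -3465*(-1) = 3465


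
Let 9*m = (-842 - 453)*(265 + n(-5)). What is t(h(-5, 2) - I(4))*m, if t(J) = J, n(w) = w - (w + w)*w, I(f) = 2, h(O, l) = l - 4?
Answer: 362600/3 ≈ 1.2087e+5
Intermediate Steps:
h(O, l) = -4 + l
n(w) = w - 2*w² (n(w) = w - 2*w*w = w - 2*w²)
m = -90650/3 (m = ((-842 - 453)*(265 - 5*(1 - 2*(-5))))/9 = (-1295*(265 - 5*(1 + 10)))/9 = (-1295*(265 - 5*11))/9 = (-1295*(265 - 55))/9 = (-1295*210)/9 = (⅑)*(-271950) = -90650/3 ≈ -30217.)
t(h(-5, 2) - I(4))*m = ((-4 + 2) - 1*2)*(-90650/3) = (-2 - 2)*(-90650/3) = -4*(-90650/3) = 362600/3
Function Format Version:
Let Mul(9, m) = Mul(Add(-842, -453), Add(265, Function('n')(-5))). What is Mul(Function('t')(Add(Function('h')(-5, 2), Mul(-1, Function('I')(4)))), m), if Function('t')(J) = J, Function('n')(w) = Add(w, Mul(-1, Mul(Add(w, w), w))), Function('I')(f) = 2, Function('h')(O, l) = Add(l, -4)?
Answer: Rational(362600, 3) ≈ 1.2087e+5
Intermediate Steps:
Function('h')(O, l) = Add(-4, l)
Function('n')(w) = Add(w, Mul(-2, Pow(w, 2))) (Function('n')(w) = Add(w, Mul(-1, Mul(Mul(2, w), w))) = Add(w, Mul(-1, Mul(2, Pow(w, 2)))) = Add(w, Mul(-2, Pow(w, 2))))
m = Rational(-90650, 3) (m = Mul(Rational(1, 9), Mul(Add(-842, -453), Add(265, Mul(-5, Add(1, Mul(-2, -5)))))) = Mul(Rational(1, 9), Mul(-1295, Add(265, Mul(-5, Add(1, 10))))) = Mul(Rational(1, 9), Mul(-1295, Add(265, Mul(-5, 11)))) = Mul(Rational(1, 9), Mul(-1295, Add(265, -55))) = Mul(Rational(1, 9), Mul(-1295, 210)) = Mul(Rational(1, 9), -271950) = Rational(-90650, 3) ≈ -30217.)
Mul(Function('t')(Add(Function('h')(-5, 2), Mul(-1, Function('I')(4)))), m) = Mul(Add(Add(-4, 2), Mul(-1, 2)), Rational(-90650, 3)) = Mul(Add(-2, -2), Rational(-90650, 3)) = Mul(-4, Rational(-90650, 3)) = Rational(362600, 3)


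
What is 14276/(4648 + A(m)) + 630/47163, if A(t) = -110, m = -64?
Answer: 112692988/35670949 ≈ 3.1592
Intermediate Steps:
14276/(4648 + A(m)) + 630/47163 = 14276/(4648 - 110) + 630/47163 = 14276/4538 + 630*(1/47163) = 14276*(1/4538) + 210/15721 = 7138/2269 + 210/15721 = 112692988/35670949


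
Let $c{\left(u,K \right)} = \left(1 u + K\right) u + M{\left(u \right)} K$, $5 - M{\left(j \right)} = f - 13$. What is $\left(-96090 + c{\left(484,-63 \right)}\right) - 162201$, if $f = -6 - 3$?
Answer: $-56228$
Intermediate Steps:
$f = -9$ ($f = -6 - 3 = -9$)
$M{\left(j \right)} = 27$ ($M{\left(j \right)} = 5 - \left(-9 - 13\right) = 5 - -22 = 5 + 22 = 27$)
$c{\left(u,K \right)} = 27 K + u \left(K + u\right)$ ($c{\left(u,K \right)} = \left(1 u + K\right) u + 27 K = \left(u + K\right) u + 27 K = \left(K + u\right) u + 27 K = u \left(K + u\right) + 27 K = 27 K + u \left(K + u\right)$)
$\left(-96090 + c{\left(484,-63 \right)}\right) - 162201 = \left(-96090 + \left(484^{2} + 27 \left(-63\right) - 30492\right)\right) - 162201 = \left(-96090 - -202063\right) - 162201 = \left(-96090 + 202063\right) - 162201 = 105973 - 162201 = -56228$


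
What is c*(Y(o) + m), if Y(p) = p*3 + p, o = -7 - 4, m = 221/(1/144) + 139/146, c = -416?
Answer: -965123952/73 ≈ -1.3221e+7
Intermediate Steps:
m = 4646443/146 (m = 221/(1/144) + 139*(1/146) = 221*144 + 139/146 = 31824 + 139/146 = 4646443/146 ≈ 31825.)
o = -11
Y(p) = 4*p (Y(p) = 3*p + p = 4*p)
c*(Y(o) + m) = -416*(4*(-11) + 4646443/146) = -416*(-44 + 4646443/146) = -416*4640019/146 = -965123952/73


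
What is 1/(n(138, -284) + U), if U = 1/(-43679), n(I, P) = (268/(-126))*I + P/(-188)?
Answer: -43111173/12589031330 ≈ -0.0034245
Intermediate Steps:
n(I, P) = -134*I/63 - P/188 (n(I, P) = (268*(-1/126))*I - P/188 = -134*I/63 - P/188)
U = -1/43679 ≈ -2.2894e-5
1/(n(138, -284) + U) = 1/((-134/63*138 - 1/188*(-284)) - 1/43679) = 1/((-6164/21 + 71/47) - 1/43679) = 1/(-288217/987 - 1/43679) = 1/(-12589031330/43111173) = -43111173/12589031330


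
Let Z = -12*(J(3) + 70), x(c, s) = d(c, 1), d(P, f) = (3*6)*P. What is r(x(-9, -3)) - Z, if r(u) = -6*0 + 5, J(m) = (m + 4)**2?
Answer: 1433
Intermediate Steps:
d(P, f) = 18*P
x(c, s) = 18*c
J(m) = (4 + m)**2
Z = -1428 (Z = -12*((4 + 3)**2 + 70) = -12*(7**2 + 70) = -12*(49 + 70) = -12*119 = -1428)
r(u) = 5 (r(u) = 0 + 5 = 5)
r(x(-9, -3)) - Z = 5 - 1*(-1428) = 5 + 1428 = 1433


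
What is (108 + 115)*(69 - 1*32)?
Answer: 8251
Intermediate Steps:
(108 + 115)*(69 - 1*32) = 223*(69 - 32) = 223*37 = 8251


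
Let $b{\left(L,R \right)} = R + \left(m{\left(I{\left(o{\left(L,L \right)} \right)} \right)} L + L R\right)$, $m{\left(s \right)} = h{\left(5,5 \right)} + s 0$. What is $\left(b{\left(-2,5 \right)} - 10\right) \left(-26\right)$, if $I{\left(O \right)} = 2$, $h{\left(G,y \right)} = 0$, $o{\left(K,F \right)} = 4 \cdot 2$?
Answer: $390$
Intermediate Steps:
$o{\left(K,F \right)} = 8$
$m{\left(s \right)} = 0$ ($m{\left(s \right)} = 0 + s 0 = 0 + 0 = 0$)
$b{\left(L,R \right)} = R + L R$ ($b{\left(L,R \right)} = R + \left(0 L + L R\right) = R + \left(0 + L R\right) = R + L R$)
$\left(b{\left(-2,5 \right)} - 10\right) \left(-26\right) = \left(5 \left(1 - 2\right) - 10\right) \left(-26\right) = \left(5 \left(-1\right) - 10\right) \left(-26\right) = \left(-5 - 10\right) \left(-26\right) = \left(-15\right) \left(-26\right) = 390$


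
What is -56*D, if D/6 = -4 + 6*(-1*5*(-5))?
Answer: -49056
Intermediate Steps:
D = 876 (D = 6*(-4 + 6*(-1*5*(-5))) = 6*(-4 + 6*(-5*(-5))) = 6*(-4 + 6*25) = 6*(-4 + 150) = 6*146 = 876)
-56*D = -56*876 = -49056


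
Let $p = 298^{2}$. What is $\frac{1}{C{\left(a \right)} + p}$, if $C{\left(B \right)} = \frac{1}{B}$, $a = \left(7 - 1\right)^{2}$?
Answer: $\frac{36}{3196945} \approx 1.1261 \cdot 10^{-5}$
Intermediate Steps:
$a = 36$ ($a = 6^{2} = 36$)
$p = 88804$
$\frac{1}{C{\left(a \right)} + p} = \frac{1}{\frac{1}{36} + 88804} = \frac{1}{\frac{3196945}{36}} = \frac{36}{3196945}$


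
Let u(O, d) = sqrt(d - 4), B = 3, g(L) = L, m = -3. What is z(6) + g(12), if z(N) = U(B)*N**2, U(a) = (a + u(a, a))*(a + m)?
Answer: 12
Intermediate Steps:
u(O, d) = sqrt(-4 + d)
U(a) = (-3 + a)*(a + sqrt(-4 + a)) (U(a) = (a + sqrt(-4 + a))*(a - 3) = (a + sqrt(-4 + a))*(-3 + a) = (-3 + a)*(a + sqrt(-4 + a)))
z(N) = 0 (z(N) = (3**2 - 3*3 - 3*sqrt(-4 + 3) + 3*sqrt(-4 + 3))*N**2 = (9 - 9 - 3*I + 3*sqrt(-1))*N**2 = (9 - 9 - 3*I + 3*I)*N**2 = 0*N**2 = 0)
z(6) + g(12) = 0 + 12 = 12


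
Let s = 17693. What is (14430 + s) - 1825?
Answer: 30298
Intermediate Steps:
(14430 + s) - 1825 = (14430 + 17693) - 1825 = 32123 - 1825 = 30298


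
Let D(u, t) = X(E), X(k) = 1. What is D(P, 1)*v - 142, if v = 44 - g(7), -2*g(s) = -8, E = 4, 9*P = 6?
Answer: -102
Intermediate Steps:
P = ⅔ (P = (⅑)*6 = ⅔ ≈ 0.66667)
D(u, t) = 1
g(s) = 4 (g(s) = -½*(-8) = 4)
v = 40 (v = 44 - 1*4 = 44 - 4 = 40)
D(P, 1)*v - 142 = 1*40 - 142 = 40 - 142 = -102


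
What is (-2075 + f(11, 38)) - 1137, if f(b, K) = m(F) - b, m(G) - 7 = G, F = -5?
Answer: -3221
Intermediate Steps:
m(G) = 7 + G
f(b, K) = 2 - b (f(b, K) = (7 - 5) - b = 2 - b)
(-2075 + f(11, 38)) - 1137 = (-2075 + (2 - 1*11)) - 1137 = (-2075 + (2 - 11)) - 1137 = (-2075 - 9) - 1137 = -2084 - 1137 = -3221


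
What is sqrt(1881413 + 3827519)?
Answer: 2*sqrt(1427233) ≈ 2389.3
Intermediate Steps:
sqrt(1881413 + 3827519) = sqrt(5708932) = 2*sqrt(1427233)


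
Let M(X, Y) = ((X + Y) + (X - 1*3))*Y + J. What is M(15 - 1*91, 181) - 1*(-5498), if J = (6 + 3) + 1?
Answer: 10214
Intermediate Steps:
J = 10 (J = 9 + 1 = 10)
M(X, Y) = 10 + Y*(-3 + Y + 2*X) (M(X, Y) = ((X + Y) + (X - 1*3))*Y + 10 = ((X + Y) + (X - 3))*Y + 10 = ((X + Y) + (-3 + X))*Y + 10 = (-3 + Y + 2*X)*Y + 10 = Y*(-3 + Y + 2*X) + 10 = 10 + Y*(-3 + Y + 2*X))
M(15 - 1*91, 181) - 1*(-5498) = (10 + 181² - 3*181 + 2*(15 - 1*91)*181) - 1*(-5498) = (10 + 32761 - 543 + 2*(15 - 91)*181) + 5498 = (10 + 32761 - 543 + 2*(-76)*181) + 5498 = (10 + 32761 - 543 - 27512) + 5498 = 4716 + 5498 = 10214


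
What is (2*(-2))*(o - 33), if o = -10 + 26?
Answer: 68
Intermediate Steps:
o = 16
(2*(-2))*(o - 33) = (2*(-2))*(16 - 33) = -4*(-17) = 68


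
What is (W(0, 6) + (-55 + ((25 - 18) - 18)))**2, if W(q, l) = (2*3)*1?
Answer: 3600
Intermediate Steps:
W(q, l) = 6 (W(q, l) = 6*1 = 6)
(W(0, 6) + (-55 + ((25 - 18) - 18)))**2 = (6 + (-55 + ((25 - 18) - 18)))**2 = (6 + (-55 + (7 - 18)))**2 = (6 + (-55 - 11))**2 = (6 - 66)**2 = (-60)**2 = 3600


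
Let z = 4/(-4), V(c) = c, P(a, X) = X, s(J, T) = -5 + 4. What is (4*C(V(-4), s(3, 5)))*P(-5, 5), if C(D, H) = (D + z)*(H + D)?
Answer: 500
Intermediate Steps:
s(J, T) = -1
z = -1 (z = 4*(-¼) = -1)
C(D, H) = (-1 + D)*(D + H) (C(D, H) = (D - 1)*(H + D) = (-1 + D)*(D + H))
(4*C(V(-4), s(3, 5)))*P(-5, 5) = (4*((-4)² - 1*(-4) - 1*(-1) - 4*(-1)))*5 = (4*(16 + 4 + 1 + 4))*5 = (4*25)*5 = 100*5 = 500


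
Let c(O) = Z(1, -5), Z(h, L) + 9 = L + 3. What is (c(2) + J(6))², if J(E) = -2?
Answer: 169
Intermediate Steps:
Z(h, L) = -6 + L (Z(h, L) = -9 + (L + 3) = -9 + (3 + L) = -6 + L)
c(O) = -11 (c(O) = -6 - 5 = -11)
(c(2) + J(6))² = (-11 - 2)² = (-13)² = 169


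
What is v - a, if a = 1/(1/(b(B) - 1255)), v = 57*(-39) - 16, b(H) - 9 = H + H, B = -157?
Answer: -679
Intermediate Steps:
b(H) = 9 + 2*H (b(H) = 9 + (H + H) = 9 + 2*H)
v = -2239 (v = -2223 - 16 = -2239)
a = -1560 (a = 1/(1/((9 + 2*(-157)) - 1255)) = 1/(1/((9 - 314) - 1255)) = 1/(1/(-305 - 1255)) = 1/(1/(-1560)) = 1/(-1/1560) = -1560)
v - a = -2239 - 1*(-1560) = -2239 + 1560 = -679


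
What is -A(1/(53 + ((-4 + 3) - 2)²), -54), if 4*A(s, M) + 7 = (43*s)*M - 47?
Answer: 2835/124 ≈ 22.863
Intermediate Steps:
A(s, M) = -27/2 + 43*M*s/4 (A(s, M) = -7/4 + ((43*s)*M - 47)/4 = -7/4 + (43*M*s - 47)/4 = -7/4 + (-47 + 43*M*s)/4 = -7/4 + (-47/4 + 43*M*s/4) = -27/2 + 43*M*s/4)
-A(1/(53 + ((-4 + 3) - 2)²), -54) = -(-27/2 + (43/4)*(-54)/(53 + ((-4 + 3) - 2)²)) = -(-27/2 + (43/4)*(-54)/(53 + (-1 - 2)²)) = -(-27/2 + (43/4)*(-54)/(53 + (-3)²)) = -(-27/2 + (43/4)*(-54)/(53 + 9)) = -(-27/2 + (43/4)*(-54)/62) = -(-27/2 + (43/4)*(-54)*(1/62)) = -(-27/2 - 1161/124) = -1*(-2835/124) = 2835/124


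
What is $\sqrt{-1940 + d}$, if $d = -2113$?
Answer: $i \sqrt{4053} \approx 63.663 i$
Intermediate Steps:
$\sqrt{-1940 + d} = \sqrt{-1940 - 2113} = \sqrt{-4053} = i \sqrt{4053}$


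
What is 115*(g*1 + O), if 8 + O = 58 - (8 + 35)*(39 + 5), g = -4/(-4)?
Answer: -211715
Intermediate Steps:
g = 1 (g = -4*(-1)/4 = -4*(-1/4) = 1)
O = -1842 (O = -8 + (58 - (8 + 35)*(39 + 5)) = -8 + (58 - 43*44) = -8 + (58 - 1*1892) = -8 + (58 - 1892) = -8 - 1834 = -1842)
115*(g*1 + O) = 115*(1*1 - 1842) = 115*(1 - 1842) = 115*(-1841) = -211715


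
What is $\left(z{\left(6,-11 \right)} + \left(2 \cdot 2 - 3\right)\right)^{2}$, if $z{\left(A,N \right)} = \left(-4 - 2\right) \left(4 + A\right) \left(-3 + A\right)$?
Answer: $32041$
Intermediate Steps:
$z{\left(A,N \right)} = - 6 \left(-3 + A\right) \left(4 + A\right)$
$\left(z{\left(6,-11 \right)} + \left(2 \cdot 2 - 3\right)\right)^{2} = \left(\left(72 - 36 - 6 \cdot 6^{2}\right) + \left(2 \cdot 2 - 3\right)\right)^{2} = \left(\left(72 - 36 - 216\right) + \left(4 - 3\right)\right)^{2} = \left(\left(72 - 36 - 216\right) + 1\right)^{2} = \left(-180 + 1\right)^{2} = \left(-179\right)^{2} = 32041$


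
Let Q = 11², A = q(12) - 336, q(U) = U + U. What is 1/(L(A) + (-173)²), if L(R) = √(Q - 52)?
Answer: 29929/895744972 - √69/895744972 ≈ 3.3403e-5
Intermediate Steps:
q(U) = 2*U
A = -312 (A = 2*12 - 336 = 24 - 336 = -312)
Q = 121
L(R) = √69 (L(R) = √(121 - 52) = √69)
1/(L(A) + (-173)²) = 1/(√69 + (-173)²) = 1/(√69 + 29929) = 1/(29929 + √69)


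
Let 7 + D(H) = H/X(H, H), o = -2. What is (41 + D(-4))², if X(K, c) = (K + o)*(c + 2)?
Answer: 10201/9 ≈ 1133.4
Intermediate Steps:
X(K, c) = (-2 + K)*(2 + c) (X(K, c) = (K - 2)*(c + 2) = (-2 + K)*(2 + c))
D(H) = -7 + H/(-4 + H²) (D(H) = -7 + H/(-4 - 2*H + 2*H + H*H) = -7 + H/(-4 - 2*H + 2*H + H²) = -7 + H/(-4 + H²))
(41 + D(-4))² = (41 + (28 - 4 - 7*(-4)²)/(-4 + (-4)²))² = (41 + (28 - 4 - 7*16)/(-4 + 16))² = (41 + (28 - 4 - 112)/12)² = (41 + (1/12)*(-88))² = (41 - 22/3)² = (101/3)² = 10201/9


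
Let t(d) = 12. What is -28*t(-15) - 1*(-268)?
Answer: -68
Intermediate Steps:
-28*t(-15) - 1*(-268) = -28*12 - 1*(-268) = -336 + 268 = -68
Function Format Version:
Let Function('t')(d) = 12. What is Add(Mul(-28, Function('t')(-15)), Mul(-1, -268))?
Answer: -68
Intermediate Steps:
Add(Mul(-28, Function('t')(-15)), Mul(-1, -268)) = Add(Mul(-28, 12), Mul(-1, -268)) = Add(-336, 268) = -68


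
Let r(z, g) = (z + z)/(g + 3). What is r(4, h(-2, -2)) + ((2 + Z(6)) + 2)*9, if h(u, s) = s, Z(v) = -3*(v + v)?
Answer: -280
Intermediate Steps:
Z(v) = -6*v
r(z, g) = 2*z/(3 + g) (r(z, g) = (2*z)/(3 + g) = 2*z/(3 + g))
r(4, h(-2, -2)) + ((2 + Z(6)) + 2)*9 = 2*4/(3 - 2) + ((2 - 6*6) + 2)*9 = 2*4/1 + ((2 - 36) + 2)*9 = 2*4*1 + (-34 + 2)*9 = 8 - 32*9 = 8 - 288 = -280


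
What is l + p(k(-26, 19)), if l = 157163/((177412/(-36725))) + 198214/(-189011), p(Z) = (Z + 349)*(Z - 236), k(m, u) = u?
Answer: -3768767804087485/33532819532 ≈ -1.1239e+5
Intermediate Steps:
p(Z) = (-236 + Z)*(349 + Z) (p(Z) = (349 + Z)*(-236 + Z) = (-236 + Z)*(349 + Z))
l = -1090970967540093/33532819532 (l = 157163/((177412*(-1/36725))) + 198214*(-1/189011) = 157163/(-177412/36725) - 198214/189011 = 157163*(-36725/177412) - 198214/189011 = -5771811175/177412 - 198214/189011 = -1090970967540093/33532819532 ≈ -32534.)
l + p(k(-26, 19)) = -1090970967540093/33532819532 + (-82364 + 19**2 + 113*19) = -1090970967540093/33532819532 + (-82364 + 361 + 2147) = -1090970967540093/33532819532 - 79856 = -3768767804087485/33532819532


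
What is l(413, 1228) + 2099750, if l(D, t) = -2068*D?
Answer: 1245666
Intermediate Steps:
l(413, 1228) + 2099750 = -2068*413 + 2099750 = -854084 + 2099750 = 1245666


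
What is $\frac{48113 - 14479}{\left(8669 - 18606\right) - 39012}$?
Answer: $- \frac{33634}{48949} \approx -0.68712$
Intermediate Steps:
$\frac{48113 - 14479}{\left(8669 - 18606\right) - 39012} = \frac{33634}{\left(8669 - 18606\right) - 39012} = \frac{33634}{-9937 - 39012} = \frac{33634}{-48949} = 33634 \left(- \frac{1}{48949}\right) = - \frac{33634}{48949}$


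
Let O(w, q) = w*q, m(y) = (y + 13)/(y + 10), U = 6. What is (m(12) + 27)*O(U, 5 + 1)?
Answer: 11142/11 ≈ 1012.9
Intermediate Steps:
m(y) = (13 + y)/(10 + y)
O(w, q) = q*w
(m(12) + 27)*O(U, 5 + 1) = ((13 + 12)/(10 + 12) + 27)*((5 + 1)*6) = (25/22 + 27)*(6*6) = ((1/22)*25 + 27)*36 = (25/22 + 27)*36 = (619/22)*36 = 11142/11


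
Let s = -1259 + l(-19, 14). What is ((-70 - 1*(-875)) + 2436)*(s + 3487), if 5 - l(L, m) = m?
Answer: 7191779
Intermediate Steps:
l(L, m) = 5 - m
s = -1268 (s = -1259 + (5 - 1*14) = -1259 + (5 - 14) = -1259 - 9 = -1268)
((-70 - 1*(-875)) + 2436)*(s + 3487) = ((-70 - 1*(-875)) + 2436)*(-1268 + 3487) = ((-70 + 875) + 2436)*2219 = (805 + 2436)*2219 = 3241*2219 = 7191779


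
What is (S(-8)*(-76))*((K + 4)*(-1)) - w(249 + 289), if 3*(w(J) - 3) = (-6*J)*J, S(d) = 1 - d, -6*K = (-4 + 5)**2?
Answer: 581507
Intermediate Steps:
K = -1/6 (K = -(-4 + 5)**2/6 = -1/6*1**2 = -1/6*1 = -1/6 ≈ -0.16667)
w(J) = 3 - 2*J**2 (w(J) = 3 + ((-6*J)*J)/3 = 3 + (-6*J**2)/3 = 3 - 2*J**2)
(S(-8)*(-76))*((K + 4)*(-1)) - w(249 + 289) = ((1 - 1*(-8))*(-76))*((-1/6 + 4)*(-1)) - (3 - 2*(249 + 289)**2) = ((1 + 8)*(-76))*((23/6)*(-1)) - (3 - 2*538**2) = (9*(-76))*(-23/6) - (3 - 2*289444) = -684*(-23/6) - (3 - 578888) = 2622 - 1*(-578885) = 2622 + 578885 = 581507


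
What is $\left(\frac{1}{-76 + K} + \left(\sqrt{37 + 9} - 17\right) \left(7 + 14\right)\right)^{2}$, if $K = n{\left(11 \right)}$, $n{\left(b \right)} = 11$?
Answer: $\frac{624226786}{4225} - \frac{974652 \sqrt{46}}{65} \approx 46047.0$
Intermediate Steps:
$K = 11$
$\left(\frac{1}{-76 + K} + \left(\sqrt{37 + 9} - 17\right) \left(7 + 14\right)\right)^{2} = \left(\frac{1}{-76 + 11} + \left(\sqrt{37 + 9} - 17\right) \left(7 + 14\right)\right)^{2} = \left(\frac{1}{-65} + \left(\sqrt{46} - 17\right) 21\right)^{2} = \left(- \frac{1}{65} + \left(-17 + \sqrt{46}\right) 21\right)^{2} = \left(- \frac{1}{65} - \left(357 - 21 \sqrt{46}\right)\right)^{2} = \left(- \frac{23206}{65} + 21 \sqrt{46}\right)^{2}$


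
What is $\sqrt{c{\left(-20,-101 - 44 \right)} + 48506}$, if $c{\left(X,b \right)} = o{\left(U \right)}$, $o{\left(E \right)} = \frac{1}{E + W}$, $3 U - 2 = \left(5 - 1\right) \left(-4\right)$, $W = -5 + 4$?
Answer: $\frac{\sqrt{14018183}}{17} \approx 220.24$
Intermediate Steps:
$W = -1$
$U = - \frac{14}{3}$ ($U = \frac{2}{3} + \frac{\left(5 - 1\right) \left(-4\right)}{3} = \frac{2}{3} + \frac{4 \left(-4\right)}{3} = \frac{2}{3} + \frac{1}{3} \left(-16\right) = \frac{2}{3} - \frac{16}{3} = - \frac{14}{3} \approx -4.6667$)
$o{\left(E \right)} = \frac{1}{-1 + E}$ ($o{\left(E \right)} = \frac{1}{E - 1} = \frac{1}{-1 + E}$)
$c{\left(X,b \right)} = - \frac{3}{17}$ ($c{\left(X,b \right)} = \frac{1}{-1 - \frac{14}{3}} = \frac{1}{- \frac{17}{3}} = - \frac{3}{17}$)
$\sqrt{c{\left(-20,-101 - 44 \right)} + 48506} = \sqrt{- \frac{3}{17} + 48506} = \sqrt{\frac{824599}{17}} = \frac{\sqrt{14018183}}{17}$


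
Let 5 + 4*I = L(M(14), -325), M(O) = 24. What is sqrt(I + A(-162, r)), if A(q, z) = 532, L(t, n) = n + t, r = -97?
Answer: sqrt(1822)/2 ≈ 21.342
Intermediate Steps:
I = -153/2 (I = -5/4 + (-325 + 24)/4 = -5/4 + (1/4)*(-301) = -5/4 - 301/4 = -153/2 ≈ -76.500)
sqrt(I + A(-162, r)) = sqrt(-153/2 + 532) = sqrt(911/2) = sqrt(1822)/2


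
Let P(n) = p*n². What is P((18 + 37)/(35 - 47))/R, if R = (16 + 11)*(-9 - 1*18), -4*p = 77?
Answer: 232925/419904 ≈ 0.55471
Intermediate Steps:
p = -77/4 (p = -¼*77 = -77/4 ≈ -19.250)
R = -729 (R = 27*(-9 - 18) = 27*(-27) = -729)
P(n) = -77*n²/4
P((18 + 37)/(35 - 47))/R = -77*(18 + 37)²/(35 - 47)²/4/(-729) = -77*(55/(-12))²/4*(-1/729) = -77*(55*(-1/12))²/4*(-1/729) = -77*(-55/12)²/4*(-1/729) = -77/4*3025/144*(-1/729) = -232925/576*(-1/729) = 232925/419904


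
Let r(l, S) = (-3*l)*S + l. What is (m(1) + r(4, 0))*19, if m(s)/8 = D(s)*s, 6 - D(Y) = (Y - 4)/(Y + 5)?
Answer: 1064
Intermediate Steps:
D(Y) = 6 - (-4 + Y)/(5 + Y) (D(Y) = 6 - (Y - 4)/(Y + 5) = 6 - (-4 + Y)/(5 + Y))
m(s) = 8*s*(34 + 5*s)/(5 + s) (m(s) = 8*(((34 + 5*s)/(5 + s))*s) = 8*(s*(34 + 5*s)/(5 + s)) = 8*s*(34 + 5*s)/(5 + s))
r(l, S) = l - 3*S*l (r(l, S) = -3*S*l + l = l - 3*S*l)
(m(1) + r(4, 0))*19 = (8*1*(34 + 5*1)/(5 + 1) + 4*(1 - 3*0))*19 = (8*1*(34 + 5)/6 + 4*(1 + 0))*19 = (8*1*(⅙)*39 + 4*1)*19 = (52 + 4)*19 = 56*19 = 1064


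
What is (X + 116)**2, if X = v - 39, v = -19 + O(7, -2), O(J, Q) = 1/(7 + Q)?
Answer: 84681/25 ≈ 3387.2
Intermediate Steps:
v = -94/5 (v = -19 + 1/(7 - 2) = -19 + 1/5 = -94/5 ≈ -18.800)
X = -289/5 (X = -94/5 - 39 = -289/5 ≈ -57.800)
(X + 116)**2 = (-289/5 + 116)**2 = (291/5)**2 = 84681/25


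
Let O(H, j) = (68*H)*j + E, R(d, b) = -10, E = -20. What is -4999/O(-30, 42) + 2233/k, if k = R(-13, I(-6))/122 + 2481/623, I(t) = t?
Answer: 3636651443037/6351484100 ≈ 572.57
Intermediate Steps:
O(H, j) = -20 + 68*H*j (O(H, j) = (68*H)*j - 20 = 68*H*j - 20 = -20 + 68*H*j)
k = 148226/38003 (k = -10/122 + 2481/623 = -10*1/122 + 2481*(1/623) = -5/61 + 2481/623 = 148226/38003 ≈ 3.9004)
-4999/O(-30, 42) + 2233/k = -4999/(-20 + 68*(-30)*42) + 2233/(148226/38003) = -4999/(-20 - 85680) + 2233*(38003/148226) = -4999/(-85700) + 84860699/148226 = -4999*(-1/85700) + 84860699/148226 = 4999/85700 + 84860699/148226 = 3636651443037/6351484100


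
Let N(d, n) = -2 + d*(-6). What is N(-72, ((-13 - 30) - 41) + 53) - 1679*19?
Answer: -31471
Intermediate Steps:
N(d, n) = -2 - 6*d
N(-72, ((-13 - 30) - 41) + 53) - 1679*19 = (-2 - 6*(-72)) - 1679*19 = (-2 + 432) - 31901 = 430 - 31901 = -31471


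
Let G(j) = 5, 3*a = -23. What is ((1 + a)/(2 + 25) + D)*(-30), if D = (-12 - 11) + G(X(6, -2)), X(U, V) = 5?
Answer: 14780/27 ≈ 547.41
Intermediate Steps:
a = -23/3 (a = (1/3)*(-23) = -23/3 ≈ -7.6667)
D = -18 (D = (-12 - 11) + 5 = -23 + 5 = -18)
((1 + a)/(2 + 25) + D)*(-30) = ((1 - 23/3)/(2 + 25) - 18)*(-30) = (-20/3/27 - 18)*(-30) = (-20/3*1/27 - 18)*(-30) = (-20/81 - 18)*(-30) = -1478/81*(-30) = 14780/27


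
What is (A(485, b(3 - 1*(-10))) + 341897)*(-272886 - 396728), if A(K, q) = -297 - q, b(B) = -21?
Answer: -228754204294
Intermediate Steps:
(A(485, b(3 - 1*(-10))) + 341897)*(-272886 - 396728) = ((-297 - 1*(-21)) + 341897)*(-272886 - 396728) = ((-297 + 21) + 341897)*(-669614) = (-276 + 341897)*(-669614) = 341621*(-669614) = -228754204294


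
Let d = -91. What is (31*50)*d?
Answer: -141050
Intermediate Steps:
(31*50)*d = (31*50)*(-91) = 1550*(-91) = -141050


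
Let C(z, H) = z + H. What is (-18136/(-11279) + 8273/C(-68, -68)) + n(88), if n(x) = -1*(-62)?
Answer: 4259857/1533944 ≈ 2.7771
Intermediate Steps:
C(z, H) = H + z
n(x) = 62
(-18136/(-11279) + 8273/C(-68, -68)) + n(88) = (-18136/(-11279) + 8273/(-68 - 68)) + 62 = (-18136*(-1/11279) + 8273/(-136)) + 62 = (18136/11279 + 8273*(-1/136)) + 62 = (18136/11279 - 8273/136) + 62 = -90844671/1533944 + 62 = 4259857/1533944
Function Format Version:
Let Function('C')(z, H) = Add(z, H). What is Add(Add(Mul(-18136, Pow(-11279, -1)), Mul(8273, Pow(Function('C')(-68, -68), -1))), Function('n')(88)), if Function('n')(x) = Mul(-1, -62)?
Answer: Rational(4259857, 1533944) ≈ 2.7771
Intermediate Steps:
Function('C')(z, H) = Add(H, z)
Function('n')(x) = 62
Add(Add(Mul(-18136, Pow(-11279, -1)), Mul(8273, Pow(Function('C')(-68, -68), -1))), Function('n')(88)) = Add(Add(Mul(-18136, Pow(-11279, -1)), Mul(8273, Pow(Add(-68, -68), -1))), 62) = Add(Add(Mul(-18136, Rational(-1, 11279)), Mul(8273, Pow(-136, -1))), 62) = Add(Add(Rational(18136, 11279), Mul(8273, Rational(-1, 136))), 62) = Add(Add(Rational(18136, 11279), Rational(-8273, 136)), 62) = Add(Rational(-90844671, 1533944), 62) = Rational(4259857, 1533944)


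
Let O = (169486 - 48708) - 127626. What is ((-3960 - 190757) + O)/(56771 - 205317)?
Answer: 201565/148546 ≈ 1.3569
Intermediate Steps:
O = -6848 (O = 120778 - 127626 = -6848)
((-3960 - 190757) + O)/(56771 - 205317) = ((-3960 - 190757) - 6848)/(56771 - 205317) = (-194717 - 6848)/(-148546) = -201565*(-1/148546) = 201565/148546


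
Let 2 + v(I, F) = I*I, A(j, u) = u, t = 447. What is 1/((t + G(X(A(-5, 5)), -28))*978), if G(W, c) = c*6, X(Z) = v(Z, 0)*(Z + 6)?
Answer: 1/272862 ≈ 3.6649e-6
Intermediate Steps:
v(I, F) = -2 + I² (v(I, F) = -2 + I*I = -2 + I²)
X(Z) = (-2 + Z²)*(6 + Z) (X(Z) = (-2 + Z²)*(Z + 6) = (-2 + Z²)*(6 + Z))
G(W, c) = 6*c
1/((t + G(X(A(-5, 5)), -28))*978) = 1/((447 + 6*(-28))*978) = 1/((447 - 168)*978) = 1/(279*978) = 1/272862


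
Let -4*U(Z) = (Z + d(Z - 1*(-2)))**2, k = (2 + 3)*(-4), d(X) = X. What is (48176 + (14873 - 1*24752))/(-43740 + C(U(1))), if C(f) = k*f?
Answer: -38297/43660 ≈ -0.87716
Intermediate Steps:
k = -20 (k = 5*(-4) = -20)
U(Z) = -(2 + 2*Z)**2/4 (U(Z) = -(Z + (Z - 1*(-2)))**2/4 = -(Z + (Z + 2))**2/4 = -(Z + (2 + Z))**2/4 = -(2 + 2*Z)**2/4)
C(f) = -20*f
(48176 + (14873 - 1*24752))/(-43740 + C(U(1))) = (48176 + (14873 - 1*24752))/(-43740 - (-20)*(1 + 1)**2) = (48176 + (14873 - 24752))/(-43740 - (-20)*2**2) = (48176 - 9879)/(-43740 - (-20)*4) = 38297/(-43740 - 20*(-4)) = 38297/(-43740 + 80) = 38297/(-43660) = 38297*(-1/43660) = -38297/43660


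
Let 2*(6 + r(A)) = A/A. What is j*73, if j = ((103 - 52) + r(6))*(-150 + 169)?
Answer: 126217/2 ≈ 63109.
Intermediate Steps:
r(A) = -11/2 (r(A) = -6 + (A/A)/2 = -6 + (½)*1 = -6 + ½ = -11/2)
j = 1729/2 (j = ((103 - 52) - 11/2)*(-150 + 169) = (51 - 11/2)*19 = (91/2)*19 = 1729/2 ≈ 864.50)
j*73 = (1729/2)*73 = 126217/2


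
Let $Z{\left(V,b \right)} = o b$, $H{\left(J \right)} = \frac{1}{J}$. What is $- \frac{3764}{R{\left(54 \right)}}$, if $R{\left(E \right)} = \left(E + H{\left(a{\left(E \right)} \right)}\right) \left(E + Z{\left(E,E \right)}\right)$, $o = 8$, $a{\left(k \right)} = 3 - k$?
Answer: $- \frac{31994}{222993} \approx -0.14348$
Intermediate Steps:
$Z{\left(V,b \right)} = 8 b$
$R{\left(E \right)} = 9 E \left(E + \frac{1}{3 - E}\right)$ ($R{\left(E \right)} = \left(E + \frac{1}{3 - E}\right) \left(E + 8 E\right) = \left(E + \frac{1}{3 - E}\right) 9 E = 9 E \left(E + \frac{1}{3 - E}\right)$)
$- \frac{3764}{R{\left(54 \right)}} = - \frac{3764}{9 \cdot 54 \frac{1}{-3 + 54} \left(-1 + 54 \left(-3 + 54\right)\right)} = - \frac{3764}{9 \cdot 54 \cdot \frac{1}{51} \left(-1 + 54 \cdot 51\right)} = - \frac{3764}{9 \cdot 54 \cdot \frac{1}{51} \left(-1 + 2754\right)} = - \frac{3764}{9 \cdot 54 \cdot \frac{1}{51} \cdot 2753} = - \frac{3764}{\frac{445986}{17}} = \left(-3764\right) \frac{17}{445986} = - \frac{31994}{222993}$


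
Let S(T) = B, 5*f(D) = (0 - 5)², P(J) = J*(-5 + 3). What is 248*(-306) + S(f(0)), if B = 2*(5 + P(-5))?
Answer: -75858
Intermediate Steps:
P(J) = -2*J (P(J) = J*(-2) = -2*J)
B = 30 (B = 2*(5 - 2*(-5)) = 2*(5 + 10) = 2*15 = 30)
f(D) = 5 (f(D) = (0 - 5)²/5 = (⅕)*(-5)² = (⅕)*25 = 5)
S(T) = 30
248*(-306) + S(f(0)) = 248*(-306) + 30 = -75888 + 30 = -75858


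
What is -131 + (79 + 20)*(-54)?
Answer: -5477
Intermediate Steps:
-131 + (79 + 20)*(-54) = -131 + 99*(-54) = -131 - 5346 = -5477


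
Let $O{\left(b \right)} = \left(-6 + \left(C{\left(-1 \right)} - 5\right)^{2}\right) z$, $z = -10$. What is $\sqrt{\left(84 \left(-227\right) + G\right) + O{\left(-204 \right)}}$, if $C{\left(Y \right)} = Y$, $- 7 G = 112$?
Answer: $2 i \sqrt{4846} \approx 139.23 i$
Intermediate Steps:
$G = -16$ ($G = \left(- \frac{1}{7}\right) 112 = -16$)
$O{\left(b \right)} = -300$ ($O{\left(b \right)} = \left(-6 + \left(-1 - 5\right)^{2}\right) \left(-10\right) = \left(-6 + \left(-6\right)^{2}\right) \left(-10\right) = \left(-6 + 36\right) \left(-10\right) = 30 \left(-10\right) = -300$)
$\sqrt{\left(84 \left(-227\right) + G\right) + O{\left(-204 \right)}} = \sqrt{\left(84 \left(-227\right) - 16\right) - 300} = \sqrt{\left(-19068 - 16\right) - 300} = \sqrt{-19084 - 300} = \sqrt{-19384} = 2 i \sqrt{4846}$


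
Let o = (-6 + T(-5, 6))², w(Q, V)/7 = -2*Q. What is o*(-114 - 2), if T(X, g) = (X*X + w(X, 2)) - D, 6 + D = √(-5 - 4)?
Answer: -1045856 + 66120*I ≈ -1.0459e+6 + 66120.0*I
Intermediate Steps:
w(Q, V) = -14*Q (w(Q, V) = 7*(-2*Q) = -14*Q)
D = -6 + 3*I (D = -6 + √(-5 - 4) = -6 + √(-9) = -6 + 3*I ≈ -6.0 + 3.0*I)
T(X, g) = 6 + X² - 14*X - 3*I (T(X, g) = (X*X - 14*X) - (-6 + 3*I) = (X² - 14*X) + (6 - 3*I) = 6 + X² - 14*X - 3*I)
o = (95 - 3*I)² (o = (-6 + (6 + (-5)² - 14*(-5) - 3*I))² = (-6 + (6 + 25 + 70 - 3*I))² = (-6 + (101 - 3*I))² = (95 - 3*I)² ≈ 9016.0 - 570.0*I)
o*(-114 - 2) = (9016 - 570*I)*(-114 - 2) = (9016 - 570*I)*(-116) = -1045856 + 66120*I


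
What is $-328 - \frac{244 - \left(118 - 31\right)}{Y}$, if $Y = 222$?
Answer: $- \frac{72973}{222} \approx -328.71$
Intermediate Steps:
$-328 - \frac{244 - \left(118 - 31\right)}{Y} = -328 - \frac{244 - \left(118 - 31\right)}{222} = -328 - \left(244 - \left(118 - 31\right)\right) \frac{1}{222} = -328 - \left(244 - 87\right) \frac{1}{222} = -328 - 157 \cdot \frac{1}{222} = -328 - \frac{157}{222} = - \frac{72973}{222}$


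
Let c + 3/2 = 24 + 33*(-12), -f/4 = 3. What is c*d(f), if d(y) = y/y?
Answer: -747/2 ≈ -373.50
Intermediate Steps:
f = -12 (f = -4*3 = -12)
d(y) = 1
c = -747/2 (c = -3/2 + (24 + 33*(-12)) = -3/2 + (24 - 396) = -3/2 - 372 = -747/2 ≈ -373.50)
c*d(f) = -747/2*1 = -747/2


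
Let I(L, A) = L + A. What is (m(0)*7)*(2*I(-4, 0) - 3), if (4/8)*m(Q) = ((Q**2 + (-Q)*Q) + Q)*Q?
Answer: 0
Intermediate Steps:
I(L, A) = A + L
m(Q) = 2*Q**2 (m(Q) = 2*(((Q**2 + (-Q)*Q) + Q)*Q) = 2*(((Q**2 - Q**2) + Q)*Q) = 2*((0 + Q)*Q) = 2*(Q*Q) = 2*Q**2)
(m(0)*7)*(2*I(-4, 0) - 3) = ((2*0**2)*7)*(2*(0 - 4) - 3) = ((2*0)*7)*(2*(-4) - 3) = (0*7)*(-8 - 3) = 0*(-11) = 0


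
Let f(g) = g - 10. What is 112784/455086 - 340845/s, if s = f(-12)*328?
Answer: 77963818507/1641950288 ≈ 47.482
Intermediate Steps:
f(g) = -10 + g
s = -7216 (s = (-10 - 12)*328 = -22*328 = -7216)
112784/455086 - 340845/s = 112784/455086 - 340845/(-7216) = 112784*(1/455086) - 340845*(-1/7216) = 56392/227543 + 340845/7216 = 77963818507/1641950288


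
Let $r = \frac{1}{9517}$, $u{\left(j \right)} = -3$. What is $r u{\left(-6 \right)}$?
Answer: $- \frac{3}{9517} \approx -0.00031523$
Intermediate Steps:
$r = \frac{1}{9517} \approx 0.00010508$
$r u{\left(-6 \right)} = \frac{1}{9517} \left(-3\right) = - \frac{3}{9517}$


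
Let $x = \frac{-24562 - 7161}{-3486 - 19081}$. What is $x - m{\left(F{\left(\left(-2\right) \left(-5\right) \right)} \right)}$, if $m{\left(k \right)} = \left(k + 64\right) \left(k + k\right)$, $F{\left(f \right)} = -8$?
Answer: $\frac{20251755}{22567} \approx 897.41$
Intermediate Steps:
$m{\left(k \right)} = 2 k \left(64 + k\right)$ ($m{\left(k \right)} = \left(64 + k\right) 2 k = 2 k \left(64 + k\right)$)
$x = \frac{31723}{22567}$ ($x = - \frac{31723}{-22567} = \left(-31723\right) \left(- \frac{1}{22567}\right) = \frac{31723}{22567} \approx 1.4057$)
$x - m{\left(F{\left(\left(-2\right) \left(-5\right) \right)} \right)} = \frac{31723}{22567} - 2 \left(-8\right) \left(64 - 8\right) = \frac{31723}{22567} - 2 \left(-8\right) 56 = \frac{31723}{22567} - -896 = \frac{31723}{22567} + 896 = \frac{20251755}{22567}$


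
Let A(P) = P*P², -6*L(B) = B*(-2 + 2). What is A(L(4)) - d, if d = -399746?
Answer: 399746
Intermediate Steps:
L(B) = 0 (L(B) = -B*(-2 + 2)/6 = -B*0/6 = -⅙*0 = 0)
A(P) = P³
A(L(4)) - d = 0³ - 1*(-399746) = 0 + 399746 = 399746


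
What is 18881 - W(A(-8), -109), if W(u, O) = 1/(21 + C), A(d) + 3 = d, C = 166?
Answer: 3530746/187 ≈ 18881.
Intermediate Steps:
A(d) = -3 + d
W(u, O) = 1/187 (W(u, O) = 1/(21 + 166) = 1/187)
18881 - W(A(-8), -109) = 18881 - 1*1/187 = 18881 - 1/187 = 3530746/187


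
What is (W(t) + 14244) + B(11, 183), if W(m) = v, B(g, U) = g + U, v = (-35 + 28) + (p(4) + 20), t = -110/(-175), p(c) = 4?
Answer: 14455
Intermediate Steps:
t = 22/35 (t = -110*(-1/175) = 22/35 ≈ 0.62857)
v = 17 (v = (-35 + 28) + (4 + 20) = -7 + 24 = 17)
B(g, U) = U + g
W(m) = 17
(W(t) + 14244) + B(11, 183) = (17 + 14244) + (183 + 11) = 14261 + 194 = 14455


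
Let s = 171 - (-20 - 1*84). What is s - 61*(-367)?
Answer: 22662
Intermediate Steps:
s = 275 (s = 171 - (-20 - 84) = 171 - 1*(-104) = 171 + 104 = 275)
s - 61*(-367) = 275 - 61*(-367) = 275 + 22387 = 22662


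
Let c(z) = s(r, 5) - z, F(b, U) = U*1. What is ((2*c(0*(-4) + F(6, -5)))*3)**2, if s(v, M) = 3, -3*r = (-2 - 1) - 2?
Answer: 2304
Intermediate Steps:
F(b, U) = U
r = 5/3 (r = -((-2 - 1) - 2)/3 = -(-3 - 2)/3 = -1/3*(-5) = 5/3 ≈ 1.6667)
c(z) = 3 - z
((2*c(0*(-4) + F(6, -5)))*3)**2 = ((2*(3 - (0*(-4) - 5)))*3)**2 = ((2*(3 - (0 - 5)))*3)**2 = ((2*(3 - 1*(-5)))*3)**2 = ((2*(3 + 5))*3)**2 = ((2*8)*3)**2 = (16*3)**2 = 48**2 = 2304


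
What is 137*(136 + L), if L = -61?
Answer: 10275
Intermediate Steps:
137*(136 + L) = 137*(136 - 61) = 137*75 = 10275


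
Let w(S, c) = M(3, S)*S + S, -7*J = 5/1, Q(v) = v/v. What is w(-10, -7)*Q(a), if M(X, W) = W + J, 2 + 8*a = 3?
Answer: 680/7 ≈ 97.143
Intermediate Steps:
a = ⅛ (a = -¼ + (⅛)*3 = -¼ + 3/8 = ⅛ ≈ 0.12500)
Q(v) = 1
J = -5/7 (J = -5/(7*1) = -5/7 ≈ -0.71429)
M(X, W) = -5/7 + W (M(X, W) = W - 5/7 = -5/7 + W)
w(S, c) = S + S*(-5/7 + S) (w(S, c) = (-5/7 + S)*S + S = S*(-5/7 + S) + S = S + S*(-5/7 + S))
w(-10, -7)*Q(a) = ((⅐)*(-10)*(2 + 7*(-10)))*1 = ((⅐)*(-10)*(2 - 70))*1 = ((⅐)*(-10)*(-68))*1 = (680/7)*1 = 680/7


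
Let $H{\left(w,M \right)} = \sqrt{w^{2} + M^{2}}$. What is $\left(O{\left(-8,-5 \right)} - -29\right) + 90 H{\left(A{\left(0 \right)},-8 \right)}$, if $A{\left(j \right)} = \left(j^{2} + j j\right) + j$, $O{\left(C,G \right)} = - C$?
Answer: $757$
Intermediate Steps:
$A{\left(j \right)} = j + 2 j^{2}$ ($A{\left(j \right)} = \left(j^{2} + j^{2}\right) + j = 2 j^{2} + j = j + 2 j^{2}$)
$H{\left(w,M \right)} = \sqrt{M^{2} + w^{2}}$
$\left(O{\left(-8,-5 \right)} - -29\right) + 90 H{\left(A{\left(0 \right)},-8 \right)} = \left(\left(-1\right) \left(-8\right) - -29\right) + 90 \sqrt{\left(-8\right)^{2} + \left(0 \left(1 + 2 \cdot 0\right)\right)^{2}} = \left(8 + 29\right) + 90 \sqrt{64 + \left(0 \left(1 + 0\right)\right)^{2}} = 37 + 90 \sqrt{64 + \left(0 \cdot 1\right)^{2}} = 37 + 90 \sqrt{64 + 0^{2}} = 37 + 90 \sqrt{64 + 0} = 37 + 90 \sqrt{64} = 37 + 90 \cdot 8 = 37 + 720 = 757$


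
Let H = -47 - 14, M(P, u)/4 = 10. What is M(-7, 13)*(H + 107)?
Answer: 1840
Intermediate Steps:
M(P, u) = 40 (M(P, u) = 4*10 = 40)
H = -61
M(-7, 13)*(H + 107) = 40*(-61 + 107) = 40*46 = 1840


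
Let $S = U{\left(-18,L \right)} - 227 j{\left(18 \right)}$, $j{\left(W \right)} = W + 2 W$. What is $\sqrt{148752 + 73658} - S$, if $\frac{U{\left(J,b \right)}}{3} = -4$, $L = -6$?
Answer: $12270 + \sqrt{222410} \approx 12742.0$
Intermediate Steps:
$j{\left(W \right)} = 3 W$
$U{\left(J,b \right)} = -12$ ($U{\left(J,b \right)} = 3 \left(-4\right) = -12$)
$S = -12270$ ($S = -12 - 227 \cdot 3 \cdot 18 = -12 - 12258 = -12270$)
$\sqrt{148752 + 73658} - S = \sqrt{148752 + 73658} - -12270 = \sqrt{222410} + 12270 = 12270 + \sqrt{222410}$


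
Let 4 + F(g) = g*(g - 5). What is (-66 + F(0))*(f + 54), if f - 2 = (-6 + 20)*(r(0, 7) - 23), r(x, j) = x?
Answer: 18620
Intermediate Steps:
f = -320 (f = 2 + (-6 + 20)*(0 - 23) = 2 + 14*(-23) = 2 - 322 = -320)
F(g) = -4 + g*(-5 + g) (F(g) = -4 + g*(g - 5) = -4 + g*(-5 + g))
(-66 + F(0))*(f + 54) = (-66 + (-4 + 0**2 - 5*0))*(-320 + 54) = (-66 + (-4 + 0 + 0))*(-266) = (-66 - 4)*(-266) = -70*(-266) = 18620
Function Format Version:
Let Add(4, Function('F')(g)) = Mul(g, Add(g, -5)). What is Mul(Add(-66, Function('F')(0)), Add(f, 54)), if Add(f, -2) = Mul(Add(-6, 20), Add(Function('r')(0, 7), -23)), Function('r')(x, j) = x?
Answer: 18620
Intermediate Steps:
f = -320 (f = Add(2, Mul(Add(-6, 20), Add(0, -23))) = Add(2, Mul(14, -23)) = Add(2, -322) = -320)
Function('F')(g) = Add(-4, Mul(g, Add(-5, g))) (Function('F')(g) = Add(-4, Mul(g, Add(g, -5))) = Add(-4, Mul(g, Add(-5, g))))
Mul(Add(-66, Function('F')(0)), Add(f, 54)) = Mul(Add(-66, Add(-4, Pow(0, 2), Mul(-5, 0))), Add(-320, 54)) = Mul(Add(-66, Add(-4, 0, 0)), -266) = Mul(Add(-66, -4), -266) = Mul(-70, -266) = 18620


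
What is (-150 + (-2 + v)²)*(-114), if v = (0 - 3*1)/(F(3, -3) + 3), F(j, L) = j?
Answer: 32775/2 ≈ 16388.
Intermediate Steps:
v = -½ (v = (0 - 3*1)/(3 + 3) = (0 - 3)/6 = -3*⅙ = -½ ≈ -0.50000)
(-150 + (-2 + v)²)*(-114) = (-150 + (-2 - ½)²)*(-114) = (-150 + (-5/2)²)*(-114) = (-150 + 25/4)*(-114) = -575/4*(-114) = 32775/2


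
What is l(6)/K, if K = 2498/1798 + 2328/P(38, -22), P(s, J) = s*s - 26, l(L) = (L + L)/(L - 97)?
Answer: -7648692/175809907 ≈ -0.043505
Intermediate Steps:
l(L) = 2*L/(-97 + L) (l(L) = (2*L)/(-97 + L) = 2*L/(-97 + L))
P(s, J) = -26 + s**2 (P(s, J) = s**2 - 26 = -26 + s**2)
K = 1931977/637391 (K = 2498/1798 + 2328/(-26 + 38**2) = 2498*(1/1798) + 2328/(-26 + 1444) = 1249/899 + 2328/1418 = 1249/899 + 2328*(1/1418) = 1249/899 + 1164/709 = 1931977/637391 ≈ 3.0311)
l(6)/K = (2*6/(-97 + 6))/(1931977/637391) = (2*6/(-91))*(637391/1931977) = (2*6*(-1/91))*(637391/1931977) = -12/91*637391/1931977 = -7648692/175809907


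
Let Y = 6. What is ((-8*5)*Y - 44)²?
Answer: 80656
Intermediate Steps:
((-8*5)*Y - 44)² = (-8*5*6 - 44)² = (-40*6 - 44)² = (-240 - 44)² = (-284)² = 80656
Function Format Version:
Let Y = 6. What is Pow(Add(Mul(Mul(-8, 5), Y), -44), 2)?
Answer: 80656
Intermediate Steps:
Pow(Add(Mul(Mul(-8, 5), Y), -44), 2) = Pow(Add(Mul(Mul(-8, 5), 6), -44), 2) = Pow(Add(Mul(-40, 6), -44), 2) = Pow(Add(-240, -44), 2) = Pow(-284, 2) = 80656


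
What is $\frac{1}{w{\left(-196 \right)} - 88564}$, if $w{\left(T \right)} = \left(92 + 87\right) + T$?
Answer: $- \frac{1}{88581} \approx -1.1289 \cdot 10^{-5}$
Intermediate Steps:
$w{\left(T \right)} = 179 + T$
$\frac{1}{w{\left(-196 \right)} - 88564} = \frac{1}{\left(179 - 196\right) - 88564} = \frac{1}{-17 - 88564} = \frac{1}{-88581} = - \frac{1}{88581}$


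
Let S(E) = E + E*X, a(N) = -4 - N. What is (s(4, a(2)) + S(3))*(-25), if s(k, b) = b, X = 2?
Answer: -75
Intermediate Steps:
S(E) = 3*E (S(E) = E + E*2 = E + 2*E = 3*E)
(s(4, a(2)) + S(3))*(-25) = ((-4 - 1*2) + 3*3)*(-25) = ((-4 - 2) + 9)*(-25) = (-6 + 9)*(-25) = 3*(-25) = -75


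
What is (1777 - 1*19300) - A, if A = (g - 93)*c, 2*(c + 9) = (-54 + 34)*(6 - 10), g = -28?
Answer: -13772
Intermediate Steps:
c = 31 (c = -9 + ((-54 + 34)*(6 - 10))/2 = -9 + (-20*(-4))/2 = -9 + (1/2)*80 = -9 + 40 = 31)
A = -3751 (A = (-28 - 93)*31 = -121*31 = -3751)
(1777 - 1*19300) - A = (1777 - 1*19300) - 1*(-3751) = (1777 - 19300) + 3751 = -17523 + 3751 = -13772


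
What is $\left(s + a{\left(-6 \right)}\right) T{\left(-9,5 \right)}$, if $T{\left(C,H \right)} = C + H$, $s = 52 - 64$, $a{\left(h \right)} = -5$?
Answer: $68$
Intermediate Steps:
$s = -12$ ($s = 52 - 64 = -12$)
$\left(s + a{\left(-6 \right)}\right) T{\left(-9,5 \right)} = \left(-12 - 5\right) \left(-9 + 5\right) = \left(-17\right) \left(-4\right) = 68$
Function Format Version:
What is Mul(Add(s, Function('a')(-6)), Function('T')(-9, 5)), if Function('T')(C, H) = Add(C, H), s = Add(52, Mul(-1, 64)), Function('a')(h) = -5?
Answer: 68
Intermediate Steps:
s = -12 (s = Add(52, -64) = -12)
Mul(Add(s, Function('a')(-6)), Function('T')(-9, 5)) = Mul(Add(-12, -5), Add(-9, 5)) = Mul(-17, -4) = 68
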